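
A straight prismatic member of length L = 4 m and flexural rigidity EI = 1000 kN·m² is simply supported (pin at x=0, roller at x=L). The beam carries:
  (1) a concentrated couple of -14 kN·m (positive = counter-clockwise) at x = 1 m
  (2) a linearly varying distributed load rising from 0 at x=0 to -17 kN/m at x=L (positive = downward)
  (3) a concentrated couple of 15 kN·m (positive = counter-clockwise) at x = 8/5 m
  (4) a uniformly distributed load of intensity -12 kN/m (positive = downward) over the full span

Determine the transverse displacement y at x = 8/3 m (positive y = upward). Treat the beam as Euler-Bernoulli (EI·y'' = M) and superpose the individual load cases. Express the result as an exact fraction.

Load 1 — applied couple M₀=-14 kN·m at a=1 m (b=L-a=3):
  y_1 = (M₀x³/(6L)-M₀(x-a)²/2+C₁x)/EI  [x>a] with C₁=M₀(3b²-L²)/(6L)=-77/12 = ((-14)·(8/3)³/(6·4)-(-14)·((8/3)-1)²/2+(-77/12)·(8/3))/1000 = -707/81000 m
Load 2 — triangular load w₀=-17 kN/m (0→w₀ over full span):
  y_2 = -w₀x(7L⁴-10L²x²+3x⁴)/(360LEI) = -(-17)·(8/3)·(7·4⁴-10·4²·(8/3)²+3·(8/3)⁴)/(360·4·1000) = 2312/91125 m
Load 3 — applied couple M₀=15 kN·m at a=8/5 m (b=L-a=12/5):
  y_3 = (M₀x³/(6L)-M₀(x-a)²/2+C₁x)/EI  [x>a] with C₁=M₀(3b²-L²)/(6L)=4/5 = (15·(8/3)³/(6·4)-15·((8/3)-(8/5))²/2+(4/5)·(8/3))/1000 = 92/16875 m
Load 4 — uniform load w=-12 kN/m over full span:
  y_4 = -wx(L³-2Lx²+x³)/(24EI) = -(-12)·(8/3)·(4³-2·4·(8/3)²+(8/3)³)/(24·1000) = 352/10125 m
Superposition: y = Σ y_i = 207257/3645000 m ≈ 0.056861 m

y(8/3) = 207257/3645000 m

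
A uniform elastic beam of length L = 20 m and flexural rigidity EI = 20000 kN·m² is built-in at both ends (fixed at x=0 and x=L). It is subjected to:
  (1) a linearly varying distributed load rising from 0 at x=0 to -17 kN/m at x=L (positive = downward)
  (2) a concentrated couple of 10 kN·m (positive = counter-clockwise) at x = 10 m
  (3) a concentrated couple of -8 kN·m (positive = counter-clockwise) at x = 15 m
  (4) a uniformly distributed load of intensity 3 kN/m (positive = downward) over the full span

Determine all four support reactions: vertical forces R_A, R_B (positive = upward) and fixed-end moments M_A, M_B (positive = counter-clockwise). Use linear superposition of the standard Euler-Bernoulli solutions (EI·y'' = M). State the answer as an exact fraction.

R_A = -207/10 kN, M_A = -380/3 kN·m, R_B = -893/10 kN, M_B = 244 kN·m

Load 1 — triangular load w₀=-17 kN/m (0→w₀ over full span):
  R_A = 3w₀L/20 = 3·(-17)·20/20 = -51 kN
  M_A = w₀L²/30 = (-17)·20²/30 = -680/3 kN·m
  R_B = 7w₀L/20 = 7·(-17)·20/20 = -119 kN
  M_B = -w₀L²/20 = -(-17)·20²/20 = 340 kN·m
Load 2 — applied couple M₀=10 kN·m at a=10 m (b=L-a=10):
  R_A = 6M₀ab/L³ = 6·10·10·10/20³ = 3/4 kN
  M_A = M₀b(2a-b)/L² = 10·10·(2·10-10)/20² = 5/2 kN·m
  R_B = -6M₀ab/L³ = -6·10·10·10/20³ = -3/4 kN
  M_B = M₀a(2b-a)/L² = 10·10·(2·10-10)/20² = 5/2 kN·m
Load 3 — applied couple M₀=-8 kN·m at a=15 m (b=L-a=5):
  R_A = 6M₀ab/L³ = 6·(-8)·15·5/20³ = -9/20 kN
  M_A = M₀b(2a-b)/L² = (-8)·5·(2·15-5)/20² = -5/2 kN·m
  R_B = -6M₀ab/L³ = -6·(-8)·15·5/20³ = 9/20 kN
  M_B = M₀a(2b-a)/L² = (-8)·15·(2·5-15)/20² = 3/2 kN·m
Load 4 — uniform load w=3 kN/m over full span:
  R_A = wL/2 = 3·20/2 = 30 kN
  M_A = wL²/12 = 3·20²/12 = 100 kN·m
  R_B = wL/2 = 3·20/2 = 30 kN
  M_B = -wL²/12 = -3·20²/12 = -100 kN·m
Superposition: R_A = -207/10 kN, M_A = -380/3 kN·m, R_B = -893/10 kN, M_B = 244 kN·m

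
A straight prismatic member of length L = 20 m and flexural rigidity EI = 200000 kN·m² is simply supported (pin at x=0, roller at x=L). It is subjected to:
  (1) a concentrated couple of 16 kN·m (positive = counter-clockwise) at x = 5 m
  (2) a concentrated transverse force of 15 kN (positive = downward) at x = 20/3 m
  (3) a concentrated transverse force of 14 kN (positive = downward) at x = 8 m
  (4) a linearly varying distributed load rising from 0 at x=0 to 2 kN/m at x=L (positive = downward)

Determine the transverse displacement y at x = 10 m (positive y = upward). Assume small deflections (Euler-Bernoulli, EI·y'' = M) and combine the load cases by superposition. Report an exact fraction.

y(10) = -82561/2700000 m

Load 1 — applied couple M₀=16 kN·m at a=5 m (b=L-a=15):
  y_1 = (M₀x³/(6L)-M₀(x-a)²/2+C₁x)/EI  [x>a] with C₁=M₀(3b²-L²)/(6L)=110/3 = (16·10³/(6·20)-16·(10-5)²/2+(110/3)·10)/200000 = 3/2000 m
Load 2 — point force P=15 kN at a=20/3 m (b=L-a=40/3):
  y_2 = -Pa(L-x)(2Lx-a²-x²)/(6LEI)  [x>a] = -15·(20/3)·(20-10)·(2·20·10-(20/3)²-10²)/(6·20·200000) = -23/2160 m
Load 3 — point force P=14 kN at a=8 m (b=L-a=12):
  y_3 = -Pa(L-x)(2Lx-a²-x²)/(6LEI)  [x>a] = -14·8·(20-10)·(2·20·10-8²-10²)/(6·20·200000) = -413/37500 m
Load 4 — triangular load w₀=2 kN/m (0→w₀ over full span):
  y_4 = -w₀x(7L⁴-10L²x²+3x⁴)/(360LEI) = -2·10·(7·20⁴-10·20²·10²+3·10⁴)/(360·20·200000) = -1/96 m
Superposition: y = Σ y_i = -82561/2700000 m ≈ -0.030578 m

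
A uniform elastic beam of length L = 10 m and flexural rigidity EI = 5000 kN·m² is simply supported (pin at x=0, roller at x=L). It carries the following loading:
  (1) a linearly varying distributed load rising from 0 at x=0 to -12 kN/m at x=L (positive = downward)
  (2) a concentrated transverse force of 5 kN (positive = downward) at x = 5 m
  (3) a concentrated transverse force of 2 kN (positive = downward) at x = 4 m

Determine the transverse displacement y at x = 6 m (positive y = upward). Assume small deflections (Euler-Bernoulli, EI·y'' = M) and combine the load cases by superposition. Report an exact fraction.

Load 1 — triangular load w₀=-12 kN/m (0→w₀ over full span):
  y_1 = -w₀x(7L⁴-10L²x²+3x⁴)/(360LEI) = -(-12)·6·(7·10⁴-10·10²·6²+3·6⁴)/(360·10·5000) = 2368/15625 m
Load 2 — point force P=5 kN at a=5 m (b=L-a=5):
  y_2 = -Pa(L-x)(2Lx-a²-x²)/(6LEI)  [x>a] = -5·5·(10-6)·(2·10·6-5²-6²)/(6·10·5000) = -59/3000 m
Load 3 — point force P=2 kN at a=4 m (b=L-a=6):
  y_3 = -Pa(L-x)(2Lx-a²-x²)/(6LEI)  [x>a] = -2·4·(10-6)·(2·10·6-4²-6²)/(6·10·5000) = -68/9375 m
Superposition: y = Σ y_i = 15579/125000 m ≈ 0.124632 m

y(6) = 15579/125000 m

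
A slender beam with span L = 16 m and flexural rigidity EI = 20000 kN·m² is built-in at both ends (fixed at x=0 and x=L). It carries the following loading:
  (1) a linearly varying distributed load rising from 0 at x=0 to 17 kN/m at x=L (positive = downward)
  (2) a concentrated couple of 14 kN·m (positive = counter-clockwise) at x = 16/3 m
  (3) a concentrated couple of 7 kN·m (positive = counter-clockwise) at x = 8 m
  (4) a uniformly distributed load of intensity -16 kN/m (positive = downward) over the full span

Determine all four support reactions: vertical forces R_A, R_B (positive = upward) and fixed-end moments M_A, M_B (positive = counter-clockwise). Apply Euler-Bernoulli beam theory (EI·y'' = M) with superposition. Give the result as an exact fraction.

R_A = -40981/480 kN, M_A = -11671/60 kN·m, R_B = -16619/480 kN, M_B = 2603/20 kN·m

Load 1 — triangular load w₀=17 kN/m (0→w₀ over full span):
  R_A = 3w₀L/20 = 3·17·16/20 = 204/5 kN
  M_A = w₀L²/30 = 17·16²/30 = 2176/15 kN·m
  R_B = 7w₀L/20 = 7·17·16/20 = 476/5 kN
  M_B = -w₀L²/20 = -17·16²/20 = -1088/5 kN·m
Load 2 — applied couple M₀=14 kN·m at a=16/3 m (b=L-a=32/3):
  R_A = 6M₀ab/L³ = 6·14·(16/3)·(32/3)/16³ = 7/6 kN
  M_A = M₀b(2a-b)/L² = 14·(32/3)·(2·(16/3)-(32/3))/16² = 0 kN·m
  R_B = -6M₀ab/L³ = -6·14·(16/3)·(32/3)/16³ = -7/6 kN
  M_B = M₀a(2b-a)/L² = 14·(16/3)·(2·(32/3)-(16/3))/16² = 14/3 kN·m
Load 3 — applied couple M₀=7 kN·m at a=8 m (b=L-a=8):
  R_A = 6M₀ab/L³ = 6·7·8·8/16³ = 21/32 kN
  M_A = M₀b(2a-b)/L² = 7·8·(2·8-8)/16² = 7/4 kN·m
  R_B = -6M₀ab/L³ = -6·7·8·8/16³ = -21/32 kN
  M_B = M₀a(2b-a)/L² = 7·8·(2·8-8)/16² = 7/4 kN·m
Load 4 — uniform load w=-16 kN/m over full span:
  R_A = wL/2 = (-16)·16/2 = -128 kN
  M_A = wL²/12 = (-16)·16²/12 = -1024/3 kN·m
  R_B = wL/2 = (-16)·16/2 = -128 kN
  M_B = -wL²/12 = -(-16)·16²/12 = 1024/3 kN·m
Superposition: R_A = -40981/480 kN, M_A = -11671/60 kN·m, R_B = -16619/480 kN, M_B = 2603/20 kN·m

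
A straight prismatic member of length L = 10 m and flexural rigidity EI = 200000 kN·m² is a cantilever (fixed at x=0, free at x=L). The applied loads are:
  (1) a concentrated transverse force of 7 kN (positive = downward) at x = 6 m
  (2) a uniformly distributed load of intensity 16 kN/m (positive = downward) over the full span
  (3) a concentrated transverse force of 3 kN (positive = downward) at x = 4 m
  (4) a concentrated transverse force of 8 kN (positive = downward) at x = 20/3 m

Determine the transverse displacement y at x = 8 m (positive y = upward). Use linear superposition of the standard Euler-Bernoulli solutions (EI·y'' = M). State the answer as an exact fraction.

y(8) = -67313/810000 m

Load 1 — point force P=7 kN at a=6 m (b=L-a=4):
  y_1 = -Pa²(3x-a)/(6EI)  [x>a] = -7·6²·(3·8-6)/(6·200000) = -189/50000 m
Load 2 — uniform load w=16 kN/m over full span:
  y_2 = -wx²(x²-4Lx+6L²)/(24EI) = -16·8²·(8²-4·10·8+6·10²)/(24·200000) = -688/9375 m
Load 3 — point force P=3 kN at a=4 m (b=L-a=6):
  y_3 = -Pa²(3x-a)/(6EI)  [x>a] = -3·4²·(3·8-4)/(6·200000) = -1/1250 m
Load 4 — point force P=8 kN at a=20/3 m (b=L-a=10/3):
  y_4 = -Pa²(3x-a)/(6EI)  [x>a] = -8·(20/3)²·(3·8-(20/3))/(6·200000) = -52/10125 m
Superposition: y = Σ y_i = -67313/810000 m ≈ -0.083102 m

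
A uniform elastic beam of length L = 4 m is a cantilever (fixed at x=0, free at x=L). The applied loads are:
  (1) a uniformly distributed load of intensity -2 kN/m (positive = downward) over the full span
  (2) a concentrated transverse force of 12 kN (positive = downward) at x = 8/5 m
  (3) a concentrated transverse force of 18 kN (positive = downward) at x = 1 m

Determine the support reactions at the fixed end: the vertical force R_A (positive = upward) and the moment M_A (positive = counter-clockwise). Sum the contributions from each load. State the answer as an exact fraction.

R_A = 22 kN, M_A = 106/5 kN·m

Load 1 — uniform load w=-2 kN/m over full span:
  R_A = wL = (-2)·4 = -8 kN
  M_A = wL²/2 = (-2)·4²/2 = -16 kN·m
Load 2 — point force P=12 kN at a=8/5 m (b=L-a=12/5):
  R_A = P = 12 kN
  M_A = Pa = 12·(8/5) = 96/5 kN·m
Load 3 — point force P=18 kN at a=1 m (b=L-a=3):
  R_A = P = 18 kN
  M_A = Pa = 18·1 = 18 kN·m
Superposition: R_A = 22 kN, M_A = 106/5 kN·m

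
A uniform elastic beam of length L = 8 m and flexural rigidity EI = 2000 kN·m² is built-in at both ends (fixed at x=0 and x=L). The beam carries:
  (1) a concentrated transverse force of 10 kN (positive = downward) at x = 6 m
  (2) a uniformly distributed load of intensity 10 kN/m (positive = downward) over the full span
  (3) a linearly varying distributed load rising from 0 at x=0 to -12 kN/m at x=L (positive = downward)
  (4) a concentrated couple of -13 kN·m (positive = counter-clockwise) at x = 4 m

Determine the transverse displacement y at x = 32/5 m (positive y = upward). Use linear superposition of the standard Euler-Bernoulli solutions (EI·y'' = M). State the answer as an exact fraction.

y(32/5) = -74609/5859375 m

Load 1 — point force P=10 kN at a=6 m (b=L-a=2):
  y_1 = -Pa²(L-x)²(3bL-(3b+a)(L-x))/(6L³EI)  [x>a] = -10·6²·(8-(32/5))²·(3·2·8-(3·2+6)·(8-(32/5)))/(6·8³·2000) = -27/6250 m
Load 2 — uniform load w=10 kN/m over full span:
  y_2 = -wx²(L-x)²/(24EI) = -10·(32/5)²·(8-(32/5))²/(24·2000) = -1024/46875 m
Load 3 — triangular load w₀=-12 kN/m (0→w₀ over full span):
  y_3 = -w₀x²(L-x)²(x+2L)/(120LEI) = -(-12)·(32/5)²·(8-(32/5))²·((32/5)+2·8)/(120·8·2000) = 28672/1953125 m
Load 4 — applied couple M₀=-13 kN·m at a=4 m (b=L-a=4):
  y_4 = (R_Ax³/6 - M_Ax²/2 - M₀(x-a)²/2)/EI  [x>a] with R_A=-39/16, M_A=-13/4 = ((-39/16)·(32/5)³/6 - (-13/4)·(32/5)²/2 - (-13)·((32/5)-4)²/2)/2000 = -39/31250 m
Superposition: y = Σ y_i = -74609/5859375 m ≈ -0.012733 m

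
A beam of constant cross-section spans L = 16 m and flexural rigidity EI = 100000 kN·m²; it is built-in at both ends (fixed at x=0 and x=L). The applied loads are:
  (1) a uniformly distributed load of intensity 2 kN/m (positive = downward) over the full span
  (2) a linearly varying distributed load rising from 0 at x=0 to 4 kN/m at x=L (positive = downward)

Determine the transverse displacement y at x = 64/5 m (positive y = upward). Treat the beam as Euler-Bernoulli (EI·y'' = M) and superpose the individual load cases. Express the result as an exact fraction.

Load 1 — uniform load w=2 kN/m over full span:
  y_1 = -wx²(L-x)²/(24EI) = -2·(64/5)²·(16-(64/5))²/(24·100000) = -8192/5859375 m
Load 2 — triangular load w₀=4 kN/m (0→w₀ over full span):
  y_2 = -w₀x²(L-x)²(x+2L)/(120LEI) = -4·(64/5)²·(16-(64/5))²·((64/5)+2·16)/(120·16·100000) = -229376/146484375 m
Superposition: y = Σ y_i = -434176/146484375 m ≈ -0.002964 m

y(64/5) = -434176/146484375 m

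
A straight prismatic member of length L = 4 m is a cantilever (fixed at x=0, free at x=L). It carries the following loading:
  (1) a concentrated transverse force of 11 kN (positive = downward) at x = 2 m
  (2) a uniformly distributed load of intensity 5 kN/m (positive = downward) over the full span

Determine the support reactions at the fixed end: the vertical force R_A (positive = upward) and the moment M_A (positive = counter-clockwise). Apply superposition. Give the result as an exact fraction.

R_A = 31 kN, M_A = 62 kN·m

Load 1 — point force P=11 kN at a=2 m (b=L-a=2):
  R_A = P = 11 kN
  M_A = Pa = 11·2 = 22 kN·m
Load 2 — uniform load w=5 kN/m over full span:
  R_A = wL = 5·4 = 20 kN
  M_A = wL²/2 = 5·4²/2 = 40 kN·m
Superposition: R_A = 31 kN, M_A = 62 kN·m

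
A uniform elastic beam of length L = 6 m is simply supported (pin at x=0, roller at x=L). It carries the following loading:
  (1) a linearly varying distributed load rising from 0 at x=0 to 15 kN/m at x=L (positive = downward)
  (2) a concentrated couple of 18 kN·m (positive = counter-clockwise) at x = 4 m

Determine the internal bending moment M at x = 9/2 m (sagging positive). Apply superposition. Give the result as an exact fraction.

Load 1 — triangular load w₀=15 kN/m (0→w₀ over full span):
  M_1 = w₀Lx/6 - w₀x³/(6L) = 15·6·(9/2)/6 - 15·(9/2)³/(6·6) = 945/32 kN·m
Load 2 — applied couple M₀=18 kN·m at a=4 m (b=L-a=2):
  M_2 = M₀x/L - M₀  [x>a] = 18·(9/2)/6 - 18 = -9/2 kN·m
Superposition: M = Σ M_i = 801/32 kN·m ≈ 25.031250 kN·m

M(9/2) = 801/32 kN·m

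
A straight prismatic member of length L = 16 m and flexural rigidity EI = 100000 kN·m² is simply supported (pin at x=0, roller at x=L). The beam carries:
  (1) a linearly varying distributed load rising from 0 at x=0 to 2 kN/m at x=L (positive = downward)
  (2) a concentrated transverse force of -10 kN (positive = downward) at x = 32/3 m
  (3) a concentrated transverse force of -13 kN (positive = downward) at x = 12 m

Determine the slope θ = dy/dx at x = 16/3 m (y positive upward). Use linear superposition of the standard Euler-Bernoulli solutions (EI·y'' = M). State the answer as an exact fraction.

θ(16/3) = 45647/60750000 rad

Load 1 — triangular load w₀=2 kN/m (0→w₀ over full span):
  θ_1 = -w₀(7L⁴-30L²x²+15x⁴)/(360LEI) = -2·(7·16⁴-30·16²·(16/3)²+15·(16/3)⁴)/(360·16·100000) = -3328/3796875 rad
Load 2 — point force P=-10 kN at a=32/3 m (b=L-a=16/3):
  θ_2 = -Pb(L²-b²-3x²)/(6LEI)  [x≤a] = -(-10)·(16/3)·(16²-(16/3)²-3·(16/3)²)/(6·16·100000) = 8/10125 rad
Load 3 — point force P=-13 kN at a=12 m (b=L-a=4):
  θ_3 = -Pb(L²-b²-3x²)/(6LEI)  [x≤a] = -(-13)·4·(16²-4²-3·(16/3)²)/(6·16·100000) = 377/450000 rad
Superposition: θ = Σ θ_i = 45647/60750000 rad ≈ 0.000751 rad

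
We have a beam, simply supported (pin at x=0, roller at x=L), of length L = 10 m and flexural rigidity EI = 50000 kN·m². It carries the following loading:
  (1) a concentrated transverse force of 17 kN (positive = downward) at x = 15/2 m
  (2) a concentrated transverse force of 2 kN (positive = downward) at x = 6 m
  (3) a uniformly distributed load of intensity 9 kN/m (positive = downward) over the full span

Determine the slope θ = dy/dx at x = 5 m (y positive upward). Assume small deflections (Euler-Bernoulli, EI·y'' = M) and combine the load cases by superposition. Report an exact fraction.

θ(5) = -2317/8000000 rad

Load 1 — point force P=17 kN at a=15/2 m (b=L-a=5/2):
  θ_1 = -Pb(L²-b²-3x²)/(6LEI)  [x≤a] = -17·(5/2)·(10²-(5/2)²-3·5²)/(6·10·50000) = -17/64000 rad
Load 2 — point force P=2 kN at a=6 m (b=L-a=4):
  θ_2 = -Pb(L²-b²-3x²)/(6LEI)  [x≤a] = -2·4·(10²-4²-3·5²)/(6·10·50000) = -3/125000 rad
Load 3 — uniform load w=9 kN/m over full span:
  θ_3 = -w(L³-6Lx²+4x³)/(24EI) = -9·(10³-6·10·5²+4·5³)/(24·50000) = 0 rad
Superposition: θ = Σ θ_i = -2317/8000000 rad ≈ -0.000290 rad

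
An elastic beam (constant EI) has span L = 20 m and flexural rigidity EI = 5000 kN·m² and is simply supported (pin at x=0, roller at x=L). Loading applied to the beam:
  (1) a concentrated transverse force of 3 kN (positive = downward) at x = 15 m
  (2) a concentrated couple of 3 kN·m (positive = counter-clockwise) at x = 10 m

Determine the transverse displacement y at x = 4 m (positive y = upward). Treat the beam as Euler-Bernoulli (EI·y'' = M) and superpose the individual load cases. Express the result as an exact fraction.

y(4) = -1879/50000 m

Load 1 — point force P=3 kN at a=15 m (b=L-a=5):
  y_1 = -Pbx(L²-b²-x²)/(6LEI)  [x≤a] = -3·5·4·(20²-5²-4²)/(6·20·5000) = -359/10000 m
Load 2 — applied couple M₀=3 kN·m at a=10 m (b=L-a=10):
  y_2 = (M₀x³/(6L)+C₁x)/EI  [x≤a] with C₁=M₀(3b²-L²)/(6L)=-5/2 = (3·4³/(6·20)+(-5/2)·4)/5000 = -21/12500 m
Superposition: y = Σ y_i = -1879/50000 m ≈ -0.037580 m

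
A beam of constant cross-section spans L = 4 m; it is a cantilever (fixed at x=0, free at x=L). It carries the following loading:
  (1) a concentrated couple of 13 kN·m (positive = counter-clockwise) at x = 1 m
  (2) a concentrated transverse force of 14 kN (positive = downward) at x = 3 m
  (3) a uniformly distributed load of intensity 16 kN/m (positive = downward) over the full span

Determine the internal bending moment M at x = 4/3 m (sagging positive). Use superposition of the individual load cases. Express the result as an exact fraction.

M(4/3) = -722/9 kN·m

Load 1 — applied couple M₀=13 kN·m at a=1 m (b=L-a=3):
  M_1 = 0  [x>a] = 0 kN·m
Load 2 — point force P=14 kN at a=3 m (b=L-a=1):
  M_2 = -P(a-x)  [x≤a] = -14·(3-(4/3)) = -70/3 kN·m
Load 3 — uniform load w=16 kN/m over full span:
  M_3 = -w(L-x)²/2 = -16·(4-(4/3))²/2 = -512/9 kN·m
Superposition: M = Σ M_i = -722/9 kN·m ≈ -80.222222 kN·m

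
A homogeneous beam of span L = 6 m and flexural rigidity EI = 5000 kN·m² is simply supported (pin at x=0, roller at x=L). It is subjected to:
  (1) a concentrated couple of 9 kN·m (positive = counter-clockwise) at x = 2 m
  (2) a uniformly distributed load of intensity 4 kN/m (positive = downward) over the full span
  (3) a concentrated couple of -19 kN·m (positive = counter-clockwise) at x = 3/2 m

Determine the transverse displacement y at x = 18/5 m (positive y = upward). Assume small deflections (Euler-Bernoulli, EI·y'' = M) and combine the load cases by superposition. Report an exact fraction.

y(18/5) = -207729/12500000 m

Load 1 — applied couple M₀=9 kN·m at a=2 m (b=L-a=4):
  y_1 = (M₀x³/(6L)-M₀(x-a)²/2+C₁x)/EI  [x>a] with C₁=M₀(3b²-L²)/(6L)=3 = (9·(18/5)³/(6·6)-9·((18/5)-2)²/2+3·(18/5))/5000 = 171/78125 m
Load 2 — uniform load w=4 kN/m over full span:
  y_2 = -wx(L³-2Lx²+x³)/(24EI) = -4·(18/5)·(6³-2·6·(18/5)²+(18/5)³)/(24·5000) = -5022/390625 m
Load 3 — applied couple M₀=-19 kN·m at a=3/2 m (b=L-a=9/2):
  y_3 = (M₀x³/(6L)-M₀(x-a)²/2+C₁x)/EI  [x>a] with C₁=M₀(3b²-L²)/(6L)=-209/16 = ((-19)·(18/5)³/(6·6)-(-19)·((18/5)-(3/2))²/2+(-209/16)·(18/5))/5000 = -14877/2500000 m
Superposition: y = Σ y_i = -207729/12500000 m ≈ -0.016618 m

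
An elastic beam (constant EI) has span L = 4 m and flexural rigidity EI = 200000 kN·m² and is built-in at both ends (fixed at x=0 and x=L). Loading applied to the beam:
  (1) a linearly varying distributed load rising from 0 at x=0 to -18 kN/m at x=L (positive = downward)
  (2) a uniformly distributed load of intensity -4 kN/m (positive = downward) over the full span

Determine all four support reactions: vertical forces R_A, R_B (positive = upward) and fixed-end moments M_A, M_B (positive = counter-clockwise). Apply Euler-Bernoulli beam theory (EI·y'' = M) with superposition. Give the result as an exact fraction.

R_A = -94/5 kN, M_A = -224/15 kN·m, R_B = -166/5 kN, M_B = 296/15 kN·m

Load 1 — triangular load w₀=-18 kN/m (0→w₀ over full span):
  R_A = 3w₀L/20 = 3·(-18)·4/20 = -54/5 kN
  M_A = w₀L²/30 = (-18)·4²/30 = -48/5 kN·m
  R_B = 7w₀L/20 = 7·(-18)·4/20 = -126/5 kN
  M_B = -w₀L²/20 = -(-18)·4²/20 = 72/5 kN·m
Load 2 — uniform load w=-4 kN/m over full span:
  R_A = wL/2 = (-4)·4/2 = -8 kN
  M_A = wL²/12 = (-4)·4²/12 = -16/3 kN·m
  R_B = wL/2 = (-4)·4/2 = -8 kN
  M_B = -wL²/12 = -(-4)·4²/12 = 16/3 kN·m
Superposition: R_A = -94/5 kN, M_A = -224/15 kN·m, R_B = -166/5 kN, M_B = 296/15 kN·m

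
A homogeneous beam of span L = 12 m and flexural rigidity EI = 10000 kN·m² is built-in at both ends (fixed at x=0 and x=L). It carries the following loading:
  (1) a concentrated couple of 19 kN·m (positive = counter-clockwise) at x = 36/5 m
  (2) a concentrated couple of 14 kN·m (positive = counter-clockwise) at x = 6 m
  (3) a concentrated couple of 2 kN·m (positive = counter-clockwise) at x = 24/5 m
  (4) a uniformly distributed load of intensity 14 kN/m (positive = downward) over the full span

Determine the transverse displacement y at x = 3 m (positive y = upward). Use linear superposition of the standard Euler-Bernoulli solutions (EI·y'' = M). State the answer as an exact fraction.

Load 1 — applied couple M₀=19 kN·m at a=36/5 m (b=L-a=24/5):
  y_1 = (R_Ax³/6 - M_Ax²/2)/EI  [x≤a] with R_A=57/25, M_A=152/25 = ((57/25)·3³/6 - (152/25)·3²/2)/10000 = -171/100000 m
Load 2 — applied couple M₀=14 kN·m at a=6 m (b=L-a=6):
  y_2 = (R_Ax³/6 - M_Ax²/2)/EI  [x≤a] with R_A=7/4, M_A=7/2 = ((7/4)·3³/6 - (7/2)·3²/2)/10000 = -63/80000 m
Load 3 — applied couple M₀=2 kN·m at a=24/5 m (b=L-a=36/5):
  y_3 = (R_Ax³/6 - M_Ax²/2)/EI  [x≤a] with R_A=6/25, M_A=6/25 = ((6/25)·3³/6 - (6/25)·3²/2)/10000 = 0 m
Load 4 — uniform load w=14 kN/m over full span:
  y_4 = -wx²(L-x)²/(24EI) = -14·3²·(12-3)²/(24·10000) = -1701/40000 m
Superposition: y = Σ y_i = -18009/400000 m ≈ -0.045023 m

y(3) = -18009/400000 m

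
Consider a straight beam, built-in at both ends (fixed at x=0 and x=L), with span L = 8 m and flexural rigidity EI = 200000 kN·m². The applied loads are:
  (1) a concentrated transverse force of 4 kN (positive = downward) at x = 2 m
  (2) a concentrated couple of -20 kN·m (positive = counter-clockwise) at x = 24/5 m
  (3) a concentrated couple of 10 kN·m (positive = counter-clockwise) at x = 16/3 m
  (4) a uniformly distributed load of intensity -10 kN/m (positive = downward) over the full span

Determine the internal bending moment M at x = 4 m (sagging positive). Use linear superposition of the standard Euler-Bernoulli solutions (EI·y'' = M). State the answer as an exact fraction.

M(4) = -91/3 kN·m

Load 1 — point force P=4 kN at a=2 m (b=L-a=6):
  M_1 = Pa²(a+3b)(L-x)/L³ - Pa²b/L²  [x>a] = 4·2²·(2+3·6)·(8-4)/8³ - 4·2²·6/8² = 1 kN·m
Load 2 — applied couple M₀=-20 kN·m at a=24/5 m (b=L-a=16/5):
  M_2 = R_Ax - M_A  [x≤a] with R_A=-18/5, M_A=-32/5 = (-18/5)·4 - (-32/5) = -8 kN·m
Load 3 — applied couple M₀=10 kN·m at a=16/3 m (b=L-a=8/3):
  M_3 = R_Ax - M_A  [x≤a] with R_A=5/3, M_A=10/3 = (5/3)·4 - (10/3) = 10/3 kN·m
Load 4 — uniform load w=-10 kN/m over full span:
  M_4 = wLx/2 - wL²/12 - wx²/2 = (-10)·8·4/2 - (-10)·8²/12 - (-10)·4²/2 = -80/3 kN·m
Superposition: M = Σ M_i = -91/3 kN·m ≈ -30.333333 kN·m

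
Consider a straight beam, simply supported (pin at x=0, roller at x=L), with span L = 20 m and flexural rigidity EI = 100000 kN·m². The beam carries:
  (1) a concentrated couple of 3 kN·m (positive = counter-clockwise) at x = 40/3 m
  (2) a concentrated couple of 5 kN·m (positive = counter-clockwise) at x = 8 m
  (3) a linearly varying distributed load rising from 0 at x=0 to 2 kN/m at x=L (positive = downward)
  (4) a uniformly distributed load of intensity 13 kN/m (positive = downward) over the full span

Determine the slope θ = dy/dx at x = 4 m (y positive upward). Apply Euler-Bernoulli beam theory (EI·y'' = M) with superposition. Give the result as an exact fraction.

Load 1 — applied couple M₀=3 kN·m at a=40/3 m (b=L-a=20/3):
  θ_1 = (M₀x²/(2L)+C₁)/EI  [x≤a] with C₁=M₀(3b²-L²)/(6L)=-20/3 = (3·4²/(2·20)+(-20/3))/100000 = -41/750000 rad
Load 2 — applied couple M₀=5 kN·m at a=8 m (b=L-a=12):
  θ_2 = (M₀x²/(2L)+C₁)/EI  [x≤a] with C₁=M₀(3b²-L²)/(6L)=4/3 = (5·4²/(2·20)+(4/3))/100000 = 1/30000 rad
Load 3 — triangular load w₀=2 kN/m (0→w₀ over full span):
  θ_3 = -w₀(7L⁴-30L²x²+15x⁴)/(360LEI) = -2·(7·20⁴-30·20²·4²+15·4⁴)/(360·20·100000) = -364/140625 rad
Load 4 — uniform load w=13 kN/m over full span:
  θ_4 = -w(L³-6Lx²+4x³)/(24EI) = -13·(20³-6·20·4²+4·4³)/(24·100000) = -429/12500 rad
Superposition: θ = Σ θ_i = -20773/562500 rad ≈ -0.036930 rad

θ(4) = -20773/562500 rad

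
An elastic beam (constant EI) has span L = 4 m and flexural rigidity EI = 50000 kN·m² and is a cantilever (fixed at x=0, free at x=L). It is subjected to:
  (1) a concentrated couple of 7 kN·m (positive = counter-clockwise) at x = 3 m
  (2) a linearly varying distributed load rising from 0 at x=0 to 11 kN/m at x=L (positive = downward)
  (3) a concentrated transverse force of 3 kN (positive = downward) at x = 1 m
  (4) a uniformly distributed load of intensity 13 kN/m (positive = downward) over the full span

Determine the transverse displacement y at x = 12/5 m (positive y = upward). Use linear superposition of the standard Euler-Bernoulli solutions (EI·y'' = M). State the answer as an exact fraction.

y(12/5) = -9397499/1562500000 m

Load 1 — applied couple M₀=7 kN·m at a=3 m (b=L-a=1):
  y_1 = M₀x²/(2EI)  [x≤a] = 7·(12/5)²/(2·50000) = 63/156250 m
Load 2 — triangular load w₀=11 kN/m (0→w₀ over full span):
  y_2 = (w₀Lx³/12-w₀L²x²/6-w₀x⁵/(120L))/EI = (11·4·(12/5)³/12-11·4²·(12/5)²/6-11·(12/5)⁵/(120·4))/50000 = -117282/48828125 m
Load 3 — point force P=3 kN at a=1 m (b=L-a=3):
  y_3 = -Pa²(3x-a)/(6EI)  [x>a] = -3·1²·(3·(12/5)-1)/(6·50000) = -31/500000 m
Load 4 — uniform load w=13 kN/m over full span:
  y_4 = -wx²(x²-4Lx+6L²)/(24EI) = -13·(12/5)²·((12/5)²-4·4·(12/5)+6·4²)/(24·50000) = -7722/1953125 m
Superposition: y = Σ y_i = -9397499/1562500000 m ≈ -0.006014 m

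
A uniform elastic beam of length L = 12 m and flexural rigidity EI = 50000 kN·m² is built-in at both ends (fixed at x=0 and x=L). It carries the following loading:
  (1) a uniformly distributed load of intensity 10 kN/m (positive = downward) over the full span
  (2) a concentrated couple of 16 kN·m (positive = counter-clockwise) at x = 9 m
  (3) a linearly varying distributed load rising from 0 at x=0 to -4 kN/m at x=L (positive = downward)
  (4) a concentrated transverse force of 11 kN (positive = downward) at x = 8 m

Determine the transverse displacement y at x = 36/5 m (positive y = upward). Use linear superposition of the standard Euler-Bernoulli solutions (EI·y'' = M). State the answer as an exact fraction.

Load 1 — uniform load w=10 kN/m over full span:
  y_1 = -wx²(L-x)²/(24EI) = -10·(36/5)²·(12-(36/5))²/(24·50000) = -3888/390625 m
Load 2 — applied couple M₀=16 kN·m at a=9 m (b=L-a=3):
  y_2 = (R_Ax³/6 - M_Ax²/2)/EI  [x≤a] with R_A=3/2, M_A=5 = ((3/2)·(36/5)³/6 - 5·(36/5)²/2)/50000 = -567/781250 m
Load 3 — triangular load w₀=-4 kN/m (0→w₀ over full span):
  y_3 = -w₀x²(L-x)²(x+2L)/(120LEI) = -(-4)·(36/5)²·(12-(36/5))²·((36/5)+2·12)/(120·12·50000) = 101088/48828125 m
Load 4 — point force P=11 kN at a=8 m (b=L-a=4):
  y_4 = -Pb²x²(3aL-(3a+b)x)/(6L³EI)  [x≤a] = -11·4²·(36/5)²·(3·8·12-(3·8+4)·(36/5))/(6·12³·50000) = -594/390625 m
Superposition: y = Σ y_i = -989199/97656250 m ≈ -0.010129 m

y(36/5) = -989199/97656250 m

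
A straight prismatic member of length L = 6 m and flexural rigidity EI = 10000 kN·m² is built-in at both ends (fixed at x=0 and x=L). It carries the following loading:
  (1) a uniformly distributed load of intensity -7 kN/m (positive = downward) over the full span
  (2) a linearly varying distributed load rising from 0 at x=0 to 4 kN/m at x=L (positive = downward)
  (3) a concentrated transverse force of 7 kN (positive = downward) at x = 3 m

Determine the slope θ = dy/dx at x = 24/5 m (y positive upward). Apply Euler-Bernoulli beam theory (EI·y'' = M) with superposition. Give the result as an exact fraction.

Load 1 — uniform load w=-7 kN/m over full span:
  θ_1 = -wx(L-x)(L-2x)/(12EI) = -(-7)·(24/5)·(6-(24/5))·(6-2·(24/5))/(12·10000) = -189/156250 rad
Load 2 — triangular load w₀=4 kN/m (0→w₀ over full span):
  θ_2 = -w₀(2x(L-x)(L-2x)(x+2L)+x²(L-x)²)/(120LEI) = -4·(2·(24/5)·(6-(24/5))·(6-2·(24/5))·((24/5)+2·6)+(24/5)²·(6-(24/5))²)/(120·6·10000) = 144/390625 rad
Load 3 — point force P=7 kN at a=3 m (b=L-a=3):
  θ_3 = Pa²(L-x)(2bL-(3b+a)(L-x))/(2L³EI)  [x>a] = 7·3²·(6-(24/5))·(2·3·6-(3·3+3)·(6-(24/5)))/(2·6³·10000) = 189/500000 rad
Superposition: θ = Σ θ_i = -5787/12500000 rad ≈ -0.000463 rad

θ(24/5) = -5787/12500000 rad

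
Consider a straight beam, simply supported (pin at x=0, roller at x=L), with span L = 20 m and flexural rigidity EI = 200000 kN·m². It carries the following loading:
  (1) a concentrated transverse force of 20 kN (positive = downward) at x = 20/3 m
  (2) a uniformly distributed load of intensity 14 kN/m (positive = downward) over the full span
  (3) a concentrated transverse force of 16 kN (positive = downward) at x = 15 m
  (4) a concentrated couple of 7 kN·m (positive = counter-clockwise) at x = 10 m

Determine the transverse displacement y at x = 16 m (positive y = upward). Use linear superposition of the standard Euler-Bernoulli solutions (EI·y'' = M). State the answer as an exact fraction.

Load 1 — point force P=20 kN at a=20/3 m (b=L-a=40/3):
  y_1 = -Pa(L-x)(2Lx-a²-x²)/(6LEI)  [x>a] = -20·(20/3)·(20-16)·(2·20·16-(20/3)²-16²)/(6·20·200000) = -382/50625 m
Load 2 — uniform load w=14 kN/m over full span:
  y_2 = -wx(L³-2Lx²+x³)/(24EI) = -14·16·(20³-2·20·16²+16³)/(24·200000) = -812/9375 m
Load 3 — point force P=16 kN at a=15 m (b=L-a=5):
  y_3 = -Pa(L-x)(2Lx-a²-x²)/(6LEI)  [x>a] = -16·15·(20-16)·(2·20·16-15²-16²)/(6·20·200000) = -159/25000 m
Load 4 — applied couple M₀=7 kN·m at a=10 m (b=L-a=10):
  y_4 = (M₀x³/(6L)-M₀(x-a)²/2+C₁x)/EI  [x>a] with C₁=M₀(3b²-L²)/(6L)=-35/6 = (7·16³/(6·20)-7·(16-10)²/2+(-35/6)·16)/200000 = 49/500000 m
Superposition: y = Σ y_i = -4067051/40500000 m ≈ -0.100421 m

y(16) = -4067051/40500000 m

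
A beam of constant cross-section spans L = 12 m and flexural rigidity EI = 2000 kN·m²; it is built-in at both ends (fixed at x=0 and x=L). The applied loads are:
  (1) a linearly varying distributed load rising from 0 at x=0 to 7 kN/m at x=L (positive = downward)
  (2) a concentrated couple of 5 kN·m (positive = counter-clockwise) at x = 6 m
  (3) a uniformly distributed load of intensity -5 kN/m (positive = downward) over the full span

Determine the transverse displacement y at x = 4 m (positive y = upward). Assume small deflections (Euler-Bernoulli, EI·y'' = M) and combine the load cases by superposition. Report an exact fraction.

y(4) = 1589/45000 m

Load 1 — triangular load w₀=7 kN/m (0→w₀ over full span):
  y_1 = -w₀x²(L-x)²(x+2L)/(120LEI) = -7·4²·(12-4)²·(4+2·12)/(120·12·2000) = -392/5625 m
Load 2 — applied couple M₀=5 kN·m at a=6 m (b=L-a=6):
  y_2 = (R_Ax³/6 - M_Ax²/2)/EI  [x≤a] with R_A=5/8, M_A=5/4 = ((5/8)·4³/6 - (5/4)·4²/2)/2000 = -1/600 m
Load 3 — uniform load w=-5 kN/m over full span:
  y_3 = -wx²(L-x)²/(24EI) = -(-5)·4²·(12-4)²/(24·2000) = 8/75 m
Superposition: y = Σ y_i = 1589/45000 m ≈ 0.035311 m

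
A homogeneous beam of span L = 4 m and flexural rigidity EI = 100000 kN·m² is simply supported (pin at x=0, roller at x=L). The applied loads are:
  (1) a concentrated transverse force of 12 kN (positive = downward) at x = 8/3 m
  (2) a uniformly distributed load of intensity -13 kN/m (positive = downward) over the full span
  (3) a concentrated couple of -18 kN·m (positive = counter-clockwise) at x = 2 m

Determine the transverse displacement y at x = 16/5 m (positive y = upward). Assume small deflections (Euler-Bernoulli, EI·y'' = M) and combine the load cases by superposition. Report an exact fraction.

Load 1 — point force P=12 kN at a=8/3 m (b=L-a=4/3):
  y_1 = -Pa(L-x)(2Lx-a²-x²)/(6LEI)  [x>a] = -12·(8/3)·(4-(16/5))·(2·4·(16/5)-(8/3)²-(16/5)²)/(6·4·100000) = -928/10546875 m
Load 2 — uniform load w=-13 kN/m over full span:
  y_2 = -wx(L³-2Lx²+x³)/(24EI) = -(-13)·(16/5)·(4³-2·4·(16/5)²+(16/5)³)/(24·100000) = 1508/5859375 m
Load 3 — applied couple M₀=-18 kN·m at a=2 m (b=L-a=2):
  y_3 = (M₀x³/(6L)-M₀(x-a)²/2+C₁x)/EI  [x>a] with C₁=M₀(3b²-L²)/(6L)=3 = ((-18)·(16/5)³/(6·4)-(-18)·((16/5)-2)²/2+3·(16/5))/100000 = -63/3125000 m
Superposition: y = Σ y_i = 62951/421875000 m ≈ 0.000149 m

y(16/5) = 62951/421875000 m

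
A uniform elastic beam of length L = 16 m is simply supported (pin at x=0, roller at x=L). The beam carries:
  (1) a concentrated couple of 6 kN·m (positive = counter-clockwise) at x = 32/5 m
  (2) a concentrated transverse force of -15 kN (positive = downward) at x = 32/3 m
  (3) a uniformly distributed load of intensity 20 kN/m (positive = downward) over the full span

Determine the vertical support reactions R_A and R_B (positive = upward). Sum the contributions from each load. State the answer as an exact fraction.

Load 1 — applied couple M₀=6 kN·m at a=32/5 m (b=L-a=48/5):
  R_A = M₀/L = 6/16 = 3/8 kN
  R_B = -M₀/L = -6/16 = -3/8 kN
Load 2 — point force P=-15 kN at a=32/3 m (b=L-a=16/3):
  R_A = Pb/L = (-15)·(16/3)/16 = -5 kN
  R_B = Pa/L = (-15)·(32/3)/16 = -10 kN
Load 3 — uniform load w=20 kN/m over full span:
  R_A = wL/2 = 20·16/2 = 160 kN
  R_B = wL/2 = 20·16/2 = 160 kN
Superposition: R_A = 1243/8 kN, R_B = 1197/8 kN

R_A = 1243/8 kN, R_B = 1197/8 kN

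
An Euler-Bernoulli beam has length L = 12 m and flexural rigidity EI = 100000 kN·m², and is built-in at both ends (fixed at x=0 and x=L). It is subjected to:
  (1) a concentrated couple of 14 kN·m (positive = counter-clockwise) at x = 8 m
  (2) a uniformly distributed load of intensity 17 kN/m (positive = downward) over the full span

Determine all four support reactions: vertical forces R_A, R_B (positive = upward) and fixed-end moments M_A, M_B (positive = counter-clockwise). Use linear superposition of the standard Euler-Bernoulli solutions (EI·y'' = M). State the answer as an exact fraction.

Load 1 — applied couple M₀=14 kN·m at a=8 m (b=L-a=4):
  R_A = 6M₀ab/L³ = 6·14·8·4/12³ = 14/9 kN
  M_A = M₀b(2a-b)/L² = 14·4·(2·8-4)/12² = 14/3 kN·m
  R_B = -6M₀ab/L³ = -6·14·8·4/12³ = -14/9 kN
  M_B = M₀a(2b-a)/L² = 14·8·(2·4-8)/12² = 0 kN·m
Load 2 — uniform load w=17 kN/m over full span:
  R_A = wL/2 = 17·12/2 = 102 kN
  M_A = wL²/12 = 17·12²/12 = 204 kN·m
  R_B = wL/2 = 17·12/2 = 102 kN
  M_B = -wL²/12 = -17·12²/12 = -204 kN·m
Superposition: R_A = 932/9 kN, M_A = 626/3 kN·m, R_B = 904/9 kN, M_B = -204 kN·m

R_A = 932/9 kN, M_A = 626/3 kN·m, R_B = 904/9 kN, M_B = -204 kN·m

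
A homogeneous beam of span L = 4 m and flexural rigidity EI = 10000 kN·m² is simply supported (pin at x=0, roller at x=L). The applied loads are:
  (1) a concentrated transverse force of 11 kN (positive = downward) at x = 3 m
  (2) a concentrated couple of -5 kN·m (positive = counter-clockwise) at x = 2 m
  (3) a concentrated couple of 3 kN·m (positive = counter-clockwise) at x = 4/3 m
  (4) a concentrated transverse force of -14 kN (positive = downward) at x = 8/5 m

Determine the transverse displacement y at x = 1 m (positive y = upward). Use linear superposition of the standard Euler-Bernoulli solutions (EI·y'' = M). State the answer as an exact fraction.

Load 1 — point force P=11 kN at a=3 m (b=L-a=1):
  y_1 = -Pbx(L²-b²-x²)/(6LEI)  [x≤a] = -11·1·1·(4²-1²-1²)/(6·4·10000) = -77/120000 m
Load 2 — applied couple M₀=-5 kN·m at a=2 m (b=L-a=2):
  y_2 = (M₀x³/(6L)+C₁x)/EI  [x≤a] with C₁=M₀(3b²-L²)/(6L)=5/6 = ((-5)·1³/(6·4)+(5/6)·1)/10000 = 1/16000 m
Load 3 — applied couple M₀=3 kN·m at a=4/3 m (b=L-a=8/3):
  y_3 = (M₀x³/(6L)+C₁x)/EI  [x≤a] with C₁=M₀(3b²-L²)/(6L)=2/3 = (3·1³/(6·4)+(2/3)·1)/10000 = 19/240000 m
Load 4 — point force P=-14 kN at a=8/5 m (b=L-a=12/5):
  y_4 = -Pbx(L²-b²-x²)/(6LEI)  [x≤a] = -(-14)·(12/5)·1·(4²-(12/5)²-1²)/(6·4·10000) = 1617/1250000 m
Superposition: y = Σ y_i = 62/78125 m ≈ 0.000794 m

y(1) = 62/78125 m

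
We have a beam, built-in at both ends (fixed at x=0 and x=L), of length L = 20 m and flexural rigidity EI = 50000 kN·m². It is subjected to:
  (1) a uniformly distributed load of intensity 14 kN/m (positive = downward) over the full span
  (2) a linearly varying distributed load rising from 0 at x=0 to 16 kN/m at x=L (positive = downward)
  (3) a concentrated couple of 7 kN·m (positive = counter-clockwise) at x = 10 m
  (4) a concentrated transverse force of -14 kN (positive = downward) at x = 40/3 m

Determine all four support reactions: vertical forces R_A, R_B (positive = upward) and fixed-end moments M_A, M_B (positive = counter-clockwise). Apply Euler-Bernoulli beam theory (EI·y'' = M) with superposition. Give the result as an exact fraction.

Load 1 — uniform load w=14 kN/m over full span:
  R_A = wL/2 = 14·20/2 = 140 kN
  M_A = wL²/12 = 14·20²/12 = 1400/3 kN·m
  R_B = wL/2 = 14·20/2 = 140 kN
  M_B = -wL²/12 = -14·20²/12 = -1400/3 kN·m
Load 2 — triangular load w₀=16 kN/m (0→w₀ over full span):
  R_A = 3w₀L/20 = 3·16·20/20 = 48 kN
  M_A = w₀L²/30 = 16·20²/30 = 640/3 kN·m
  R_B = 7w₀L/20 = 7·16·20/20 = 112 kN
  M_B = -w₀L²/20 = -16·20²/20 = -320 kN·m
Load 3 — applied couple M₀=7 kN·m at a=10 m (b=L-a=10):
  R_A = 6M₀ab/L³ = 6·7·10·10/20³ = 21/40 kN
  M_A = M₀b(2a-b)/L² = 7·10·(2·10-10)/20² = 7/4 kN·m
  R_B = -6M₀ab/L³ = -6·7·10·10/20³ = -21/40 kN
  M_B = M₀a(2b-a)/L² = 7·10·(2·10-10)/20² = 7/4 kN·m
Load 4 — point force P=-14 kN at a=40/3 m (b=L-a=20/3):
  R_A = Pb²(3a+b)/L³ = (-14)·(20/3)²·(3·(40/3)+(20/3))/20³ = -98/27 kN
  M_A = Pab²/L² = (-14)·(40/3)·(20/3)²/20² = -560/27 kN·m
  R_B = Pa²(a+3b)/L³ = (-14)·(40/3)²·((40/3)+3·(20/3))/20³ = -280/27 kN
  M_B = -Pa²b/L² = -(-14)·(40/3)²·(20/3)/20² = 1120/27 kN·m
Superposition: R_A = 199687/1080 kN, M_A = 71389/108 kN·m, R_B = 260393/1080 kN, M_B = -80291/108 kN·m

R_A = 199687/1080 kN, M_A = 71389/108 kN·m, R_B = 260393/1080 kN, M_B = -80291/108 kN·m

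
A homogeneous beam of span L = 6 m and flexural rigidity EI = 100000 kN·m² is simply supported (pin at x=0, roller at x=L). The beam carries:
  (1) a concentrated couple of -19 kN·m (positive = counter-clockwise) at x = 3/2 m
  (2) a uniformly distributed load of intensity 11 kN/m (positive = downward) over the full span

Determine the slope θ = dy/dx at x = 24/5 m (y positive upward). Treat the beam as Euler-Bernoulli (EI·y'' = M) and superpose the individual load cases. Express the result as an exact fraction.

Load 1 — applied couple M₀=-19 kN·m at a=3/2 m (b=L-a=9/2):
  θ_1 = (M₀x²/(2L)-M₀(x-a)+C₁)/EI  [x>a] with C₁=M₀(3b²-L²)/(6L)=-209/16 = ((-19)·(24/5)²/(2·6)-(-19)·((24/5)-(3/2))+(-209/16))/100000 = 5263/40000000 rad
Load 2 — uniform load w=11 kN/m over full span:
  θ_2 = -w(L³-6Lx²+4x³)/(24EI) = -11·(6³-6·6·(24/5)²+4·(24/5)³)/(24·100000) = 9801/12500000 rad
Superposition: θ = Σ θ_i = 183131/200000000 rad ≈ 0.000916 rad

θ(24/5) = 183131/200000000 rad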